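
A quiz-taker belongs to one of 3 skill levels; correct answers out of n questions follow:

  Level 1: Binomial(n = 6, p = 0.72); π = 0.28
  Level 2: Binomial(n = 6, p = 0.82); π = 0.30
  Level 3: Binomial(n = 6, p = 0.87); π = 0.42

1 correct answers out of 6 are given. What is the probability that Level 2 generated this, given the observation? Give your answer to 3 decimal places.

P(component k | x) = π_k·f_k(x) / marginal(x), where marginal(x) = Σ_j π_j·f_j(x).
Evaluate each component's likelihood at the observed value:
  p_1 = 0.00743488
  p_2 = 0.000929667
  p_3 = 0.000193815
Prior × likelihood for each component:
  π_1·p_1 = 0.28 × 0.00743488 = 0.00208177
  π_2·p_2 = 0.30 × 0.000929667 = 0.0002789
  π_3·p_3 = 0.42 × 0.000193815 = 8.14023e-05
Marginal: 0.00208177 + 0.0002789 + 8.14023e-05 = 0.00244207
P(Level 2 | the observation) ≈ 0.114

0.114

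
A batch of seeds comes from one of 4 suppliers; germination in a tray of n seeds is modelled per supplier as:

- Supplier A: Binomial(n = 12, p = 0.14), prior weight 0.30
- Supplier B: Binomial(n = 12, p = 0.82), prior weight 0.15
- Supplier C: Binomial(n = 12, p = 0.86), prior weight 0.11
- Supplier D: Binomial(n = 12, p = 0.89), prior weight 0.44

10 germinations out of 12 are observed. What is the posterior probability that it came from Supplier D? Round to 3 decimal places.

0.592

Apply Bayes' rule: the posterior for each component is proportional to its prior times its likelihood at x.
Binomial probabilities:
  p_A = 1.41196e-07
  p_B = 0.293919
  p_C = 0.286276
  p_D = 0.249017
Unnormalised posteriors:
  P(Z=A)·p_A = 0.30 × 1.41196e-07 = 4.23587e-08
  P(Z=B)·p_B = 0.15 × 0.293919 = 0.0440878
  P(Z=C)·p_C = 0.11 × 0.286276 = 0.0314903
  P(Z=D)·p_D = 0.44 × 0.249017 = 0.109568
Evidence: 4.23587e-08 + 0.0440878 + 0.0314903 + 0.109568 = 0.185146
Responsibility of Supplier D: 0.109568 / 0.185146 ≈ 0.592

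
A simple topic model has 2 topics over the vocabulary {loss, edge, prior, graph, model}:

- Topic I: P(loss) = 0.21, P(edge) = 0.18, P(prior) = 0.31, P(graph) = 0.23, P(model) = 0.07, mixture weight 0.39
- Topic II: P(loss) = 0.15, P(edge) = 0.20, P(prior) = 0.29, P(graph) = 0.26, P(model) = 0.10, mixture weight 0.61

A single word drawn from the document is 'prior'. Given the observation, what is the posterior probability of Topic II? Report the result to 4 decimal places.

0.5940

Apply Bayes' rule: the posterior for each component is proportional to its prior times its likelihood at x.
Component likelihoods at x = 'prior':
  L_I = P(prior | comp) = 0.31
  L_II = P(prior | comp) = 0.29
Multiply by the mixture weights:
  π_I·L_I = 0.39 × 0.31 = 0.1209
  π_II·L_II = 0.61 × 0.29 = 0.1769
Evidence: 0.1209 + 0.1769 = 0.2978
So the posterior for Topic II is 0.1769 / 0.2978 ≈ 0.5940.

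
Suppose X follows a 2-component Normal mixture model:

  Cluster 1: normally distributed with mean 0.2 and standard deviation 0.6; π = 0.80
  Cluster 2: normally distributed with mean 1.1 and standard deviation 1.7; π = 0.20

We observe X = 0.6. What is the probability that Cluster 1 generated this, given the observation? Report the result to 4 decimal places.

Posterior ∝ prior × likelihood, so P(k | x) ∝ P(Z=k) f_k(x); normalise over all components.
Component likelihoods at x = 0.6:
  L_1 = 0.532413
  L_2 = 0.224738
Weight by the priors:
  P(Z=1)·L_1 = 0.80 × 0.532413 = 0.425931
  P(Z=2)·L_2 = 0.20 × 0.224738 = 0.0449476
Normaliser: 0.425931 + 0.0449476 = 0.470878
So the posterior for Cluster 1 is 0.425931 / 0.470878 ≈ 0.9045.

0.9045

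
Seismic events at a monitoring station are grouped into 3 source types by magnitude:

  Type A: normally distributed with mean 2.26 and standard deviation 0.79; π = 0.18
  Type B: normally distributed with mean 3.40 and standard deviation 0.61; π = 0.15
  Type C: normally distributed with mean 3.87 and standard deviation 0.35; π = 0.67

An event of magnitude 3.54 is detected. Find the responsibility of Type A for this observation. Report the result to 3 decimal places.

Posterior ∝ prior × likelihood, so P(k | x) ∝ w_k f_k(x); normalise over all components.
Component likelihoods at x = 3.54:
  f_A = 0.135901
  f_B = 0.637004
  f_C = 0.730807
Multiply by the mixture weights:
  w_A·f_A = 0.18 × 0.135901 = 0.0244622
  w_B·f_B = 0.15 × 0.637004 = 0.0955506
  w_C·f_C = 0.67 × 0.730807 = 0.489641
Evidence: 0.0244622 + 0.0955506 + 0.489641 = 0.609653
P(Type A | x) = 0.0244622 / 0.609653 ≈ 0.040

0.040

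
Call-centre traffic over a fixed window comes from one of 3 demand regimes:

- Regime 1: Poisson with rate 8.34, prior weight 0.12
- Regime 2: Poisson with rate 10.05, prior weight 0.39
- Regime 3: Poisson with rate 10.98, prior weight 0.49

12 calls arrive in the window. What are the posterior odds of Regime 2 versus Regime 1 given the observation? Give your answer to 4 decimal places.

Since P(k|x) ∝ π_k f_k(x), the posterior odds are π_i f_i(x) / (π_j f_j(x)).
Component likelihoods at x = 12 calls:
  f_1 = 0.0564468
  f_2 = 0.0957186
  f_3 = 0.109229
0.0373302 / 0.00677362 ≈ 5.5111

5.5111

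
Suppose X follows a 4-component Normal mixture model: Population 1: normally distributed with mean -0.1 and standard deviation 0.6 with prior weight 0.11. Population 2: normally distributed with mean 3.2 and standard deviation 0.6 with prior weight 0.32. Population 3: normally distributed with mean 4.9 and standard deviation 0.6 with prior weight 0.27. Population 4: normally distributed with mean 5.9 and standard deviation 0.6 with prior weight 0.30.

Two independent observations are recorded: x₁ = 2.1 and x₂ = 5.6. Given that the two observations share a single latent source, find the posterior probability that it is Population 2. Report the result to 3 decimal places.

0.887

By Bayes' theorem, P(k | x) = π_k f_k(x) / Σ_j π_j f_j(x).
Since both observations come from the same component, the likelihood for component k is f_k(x₁)·f_k(x₂).
  f_1 = [0.000800451] × [1.67966e-20] = 1.34448e-23
  f_2 = [0.123852] × [0.00022305] = 2.76252e-05
  f_3 = [1.24101e-05] × [0.336664] = 4.17803e-06
  f_4 = [1.29641e-09] × [0.586776] = 7.60701e-10
Unnormalised posteriors:
  π_1·f_1 = 0.11 × 1.34448e-23 = 1.47893e-24
  π_2·f_2 = 0.32 × 2.76252e-05 = 8.84007e-06
  π_3·f_3 = 0.27 × 4.17803e-06 = 1.12807e-06
  π_4·f_4 = 0.30 × 7.60701e-10 = 2.2821e-10
Marginal: 1.47893e-24 + 8.84007e-06 + 1.12807e-06 + 2.2821e-10 = 9.96837e-06
Responsibility of Population 2: 8.84007e-06 / 9.96837e-06 ≈ 0.887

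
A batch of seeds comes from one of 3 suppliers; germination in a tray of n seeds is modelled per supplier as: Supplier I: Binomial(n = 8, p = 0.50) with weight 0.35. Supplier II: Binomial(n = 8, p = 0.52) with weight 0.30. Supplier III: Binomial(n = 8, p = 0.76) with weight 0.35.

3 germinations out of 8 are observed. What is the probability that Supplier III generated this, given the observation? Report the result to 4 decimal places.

0.0477

P(component k | x) = w_k·f_k(x) / marginal(x), where marginal(x) = Σ_j w_j·f_j(x).
Evaluate each component's likelihood at the observed value:
  L_I = 0.21875
  L_II = 0.200634
  L_III = 0.0195742
Unnormalised posteriors:
  w_I·L_I = 0.35 × 0.21875 = 0.0765625
  w_II·L_II = 0.30 × 0.200634 = 0.0601902
  w_III·L_III = 0.35 × 0.0195742 = 0.00685099
Evidence: 0.0765625 + 0.0601902 + 0.00685099 = 0.143604
P(Supplier III | the observation) ≈ 0.0477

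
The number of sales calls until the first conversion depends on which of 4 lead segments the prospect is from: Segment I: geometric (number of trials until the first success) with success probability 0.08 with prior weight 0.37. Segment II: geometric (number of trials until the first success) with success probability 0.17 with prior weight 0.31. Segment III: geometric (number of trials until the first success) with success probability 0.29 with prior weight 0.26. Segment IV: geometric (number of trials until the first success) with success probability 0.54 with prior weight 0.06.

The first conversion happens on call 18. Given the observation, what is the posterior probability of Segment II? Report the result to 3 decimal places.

By Bayes' theorem, P(k | x) = π_k f_k(x) / Σ_j π_j f_j(x).
Geometric probabilities:
  L_I = 0.08·(1−0.08)^17 = 0.08·0.242322 = 0.0193858
  L_II = 0.17·(1−0.17)^17 = 0.17·0.0421044 = 0.00715775
  L_III = 0.29·(1−0.29)^17 = 0.29·0.00296068 = 0.000858598
  L_IV = 0.54·(1−0.54)^17 = 0.54·1.84877e-06 = 9.98336e-07
Multiply by the mixture weights:
  π_I·L_I = 0.37 × 0.0193858 = 0.00717273
  π_II·L_II = 0.31 × 0.00715775 = 0.0022189
  π_III·L_III = 0.26 × 0.000858598 = 0.000223236
  π_IV·L_IV = 0.06 × 9.98336e-07 = 5.99002e-08
Normaliser: 0.00717273 + 0.0022189 + 0.000223236 + 5.99002e-08 = 0.00961493
Responsibility of Segment II: 0.0022189 / 0.00961493 ≈ 0.231

0.231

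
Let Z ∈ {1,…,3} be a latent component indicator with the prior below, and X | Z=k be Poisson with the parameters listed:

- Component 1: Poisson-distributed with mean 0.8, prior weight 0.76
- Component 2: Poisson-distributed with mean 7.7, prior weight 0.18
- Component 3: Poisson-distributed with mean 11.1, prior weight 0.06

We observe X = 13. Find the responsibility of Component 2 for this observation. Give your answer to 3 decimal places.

0.436

P(component k | x) = π_k·f_k(x) / marginal(x), where marginal(x) = Σ_j π_j·f_j(x).
Poisson probabilities:
  L_1 = 3.96692e-12
  L_2 = 0.0243238
  L_3 = 0.0942431
Weight by the priors:
  π_1·L_1 = 0.76 × 3.96692e-12 = 3.01486e-12
  π_2·L_2 = 0.18 × 0.0243238 = 0.00437829
  π_3·L_3 = 0.06 × 0.0942431 = 0.00565459
Marginal: 3.01486e-12 + 0.00437829 + 0.00565459 = 0.0100329
P(Component 2 | x) = 0.00437829 / 0.0100329 ≈ 0.436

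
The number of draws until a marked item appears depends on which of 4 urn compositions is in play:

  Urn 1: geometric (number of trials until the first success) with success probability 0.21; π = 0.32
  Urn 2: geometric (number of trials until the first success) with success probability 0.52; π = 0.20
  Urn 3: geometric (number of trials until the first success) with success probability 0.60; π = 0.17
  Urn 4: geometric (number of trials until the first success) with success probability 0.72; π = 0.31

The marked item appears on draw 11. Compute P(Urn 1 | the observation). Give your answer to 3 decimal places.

Posterior ∝ prior × likelihood, so P(k | x) ∝ P(Z=k) f_k(x); normalise over all components.
Component likelihoods at x = 11:
  p_1 = 0.0198834
  p_2 = 0.00033761
  p_3 = 6.29146e-05
  p_4 = 2.13262e-06
Prior × likelihood for each component:
  P(Z=1)·p_1 = 0.32 × 0.0198834 = 0.00636268
  P(Z=2)·p_2 = 0.20 × 0.00033761 = 6.75221e-05
  P(Z=3)·p_3 = 0.17 × 6.29146e-05 = 1.06955e-05
  P(Z=4)·p_4 = 0.31 × 2.13262e-06 = 6.61111e-07
Normaliser: 0.00636268 + 6.75221e-05 + 1.06955e-05 + 6.61111e-07 = 0.00644156
So the posterior for Urn 1 is 0.00636268 / 0.00644156 ≈ 0.988.

0.988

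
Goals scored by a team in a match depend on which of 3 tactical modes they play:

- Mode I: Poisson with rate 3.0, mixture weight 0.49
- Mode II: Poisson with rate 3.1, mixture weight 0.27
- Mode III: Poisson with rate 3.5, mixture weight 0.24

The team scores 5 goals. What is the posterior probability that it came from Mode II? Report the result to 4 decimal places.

0.2635

Posterior ∝ prior × likelihood, so P(k | x) ∝ w_k f_k(x); normalise over all components.
Component likelihoods at x = 5 goals:
  p_I = e^(−3.0)·3.0^5/5! = 0.100819
  p_II = e^(−3.1)·3.1^5/5! = 0.107477
  p_III = e^(−3.5)·3.5^5/5! = 0.132169
Multiply by the mixture weights:
  w_I·p_I = 0.49 × 0.100819 = 0.0494012
  w_II·p_II = 0.27 × 0.107477 = 0.0290187
  w_III·p_III = 0.24 × 0.132169 = 0.0317205
Normaliser: 0.0494012 + 0.0290187 + 0.0317205 = 0.11014
Responsibility of Mode II: 0.0290187 / 0.11014 ≈ 0.2635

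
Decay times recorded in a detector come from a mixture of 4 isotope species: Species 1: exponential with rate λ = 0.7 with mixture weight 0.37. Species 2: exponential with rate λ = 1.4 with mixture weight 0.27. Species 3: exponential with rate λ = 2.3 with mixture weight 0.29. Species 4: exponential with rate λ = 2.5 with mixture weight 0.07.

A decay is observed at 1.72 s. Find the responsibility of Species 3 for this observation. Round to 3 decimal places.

0.101

P(component k | x) = π_k·f_k(x) / marginal(x), where marginal(x) = Σ_j π_j·f_j(x).
Evaluate each component's likelihood at the observed value:
  L_1 = 0.209994
  L_2 = 0.125993
  L_3 = 0.0440209
  L_4 = 0.0339214
Weight by the priors:
  π_1·L_1 = 0.37 × 0.209994 = 0.0776979
  π_2·L_2 = 0.27 × 0.125993 = 0.0340181
  π_3·L_3 = 0.29 × 0.0440209 = 0.0127661
  π_4·L_4 = 0.07 × 0.0339214 = 0.0023745
Sum: 0.0776979 + 0.0340181 + 0.0127661 + 0.0023745 = 0.126857
Responsibility of Species 3: 0.0127661 / 0.126857 ≈ 0.101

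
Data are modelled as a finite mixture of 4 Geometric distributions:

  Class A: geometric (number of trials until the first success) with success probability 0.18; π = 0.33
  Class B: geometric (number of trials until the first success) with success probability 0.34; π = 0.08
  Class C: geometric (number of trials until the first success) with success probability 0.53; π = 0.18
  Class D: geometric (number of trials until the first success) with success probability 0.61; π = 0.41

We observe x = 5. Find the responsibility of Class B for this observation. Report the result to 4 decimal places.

Apply Bayes' rule: the posterior for each component is proportional to its prior times its likelihood at x.
Geometric probabilities:
  p_A = 0.0813819
  p_B = 0.0645141
  p_C = 0.0258623
  p_D = 0.014112
Multiply by the mixture weights:
  P(Z=A)·p_A = 0.33 × 0.0813819 = 0.026856
  P(Z=B)·p_B = 0.08 × 0.0645141 = 0.00516113
  P(Z=C)·p_C = 0.18 × 0.0258623 = 0.00465522
  P(Z=D)·p_D = 0.41 × 0.014112 = 0.00578592
Sum: 0.026856 + 0.00516113 + 0.00465522 + 0.00578592 = 0.0424583
So the posterior for Class B is 0.00516113 / 0.0424583 ≈ 0.1216.

0.1216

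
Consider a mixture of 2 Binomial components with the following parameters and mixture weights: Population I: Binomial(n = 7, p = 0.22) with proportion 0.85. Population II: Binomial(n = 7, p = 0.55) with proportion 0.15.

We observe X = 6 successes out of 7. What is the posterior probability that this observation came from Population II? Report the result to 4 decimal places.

0.9613

By Bayes' theorem, P(k | x) = w_k f_k(x) / Σ_j w_j f_j(x).
Binomial probabilities:
  L_I = C(7,6)·0.22^6·0.78^1 = 7·0.00011338·0.78 = 0.000619054
  L_II = C(7,6)·0.55^6·0.45^1 = 7·0.0276806·0.45 = 0.087194
Prior × likelihood for each component:
  w_I·L_I = 0.85 × 0.000619054 = 0.000526196
  w_II·L_II = 0.15 × 0.087194 = 0.0130791
Normaliser: 0.000526196 + 0.0130791 = 0.0136053
So the posterior for Population II is 0.0130791 / 0.0136053 ≈ 0.9613.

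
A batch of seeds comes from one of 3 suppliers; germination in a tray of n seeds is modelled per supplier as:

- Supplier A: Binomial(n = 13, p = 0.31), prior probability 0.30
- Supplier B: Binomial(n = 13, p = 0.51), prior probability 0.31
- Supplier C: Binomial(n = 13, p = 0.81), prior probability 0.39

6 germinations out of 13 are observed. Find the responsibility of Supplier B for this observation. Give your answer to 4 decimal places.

The responsibility of component k is w_k f_k(x) divided by Σ_j w_j f_j(x).
Binomial probabilities:
  L_A = C(13,6)·0.31^6·0.69^7 = 1716·0.000887504·0.0744635 = 0.113405
  L_B = C(13,6)·0.51^6·0.49^7 = 1716·0.0175963·0.00678223 = 0.204791
  L_C = C(13,6)·0.81^6·0.19^7 = 1716·0.28243·8.93872e-06 = 0.00433214
Weight by the priors:
  w_A·L_A = 0.30 × 0.113405 = 0.0340214
  w_B·L_B = 0.31 × 0.204791 = 0.0634852
  w_C·L_C = 0.39 × 0.00433214 = 0.00168954
Denominator: 0.0340214 + 0.0634852 + 0.00168954 = 0.0991962
Responsibility of Supplier B: 0.0634852 / 0.0991962 ≈ 0.6400

0.6400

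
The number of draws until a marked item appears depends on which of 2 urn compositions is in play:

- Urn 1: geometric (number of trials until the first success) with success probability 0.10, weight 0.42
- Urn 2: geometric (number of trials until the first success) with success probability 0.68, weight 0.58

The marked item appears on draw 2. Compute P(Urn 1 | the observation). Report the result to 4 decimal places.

The responsibility of component k is π_k f_k(x) divided by Σ_j π_j f_j(x).
Component likelihoods at x = 2:
  p_1 = 0.10·(1−0.10)^1 = 0.10·0.9 = 0.09
  p_2 = 0.68·(1−0.68)^1 = 0.68·0.32 = 0.2176
Multiply by the mixture weights:
  π_1·p_1 = 0.42 × 0.09 = 0.0378
  π_2·p_2 = 0.58 × 0.2176 = 0.126208
Denominator: 0.0378 + 0.126208 = 0.164008
P(Urn 1 | 2) ≈ 0.2305

0.2305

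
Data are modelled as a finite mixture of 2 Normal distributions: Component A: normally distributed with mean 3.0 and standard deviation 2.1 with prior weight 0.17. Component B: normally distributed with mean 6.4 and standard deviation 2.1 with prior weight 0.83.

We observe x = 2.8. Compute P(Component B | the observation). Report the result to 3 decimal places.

By Bayes' theorem, P(k | x) = π_k f_k(x) / Σ_j π_j f_j(x).
Evaluate each component's likelihood at the observed value:
  f_A = 0.189113
  f_B = 0.0437063
Weight by the priors:
  π_A·f_A = 0.17 × 0.189113 = 0.0321492
  π_B·f_B = 0.83 × 0.0437063 = 0.0362762
Normaliser: 0.0321492 + 0.0362762 = 0.0684254
P(Component B | data) ≈ 0.530

0.530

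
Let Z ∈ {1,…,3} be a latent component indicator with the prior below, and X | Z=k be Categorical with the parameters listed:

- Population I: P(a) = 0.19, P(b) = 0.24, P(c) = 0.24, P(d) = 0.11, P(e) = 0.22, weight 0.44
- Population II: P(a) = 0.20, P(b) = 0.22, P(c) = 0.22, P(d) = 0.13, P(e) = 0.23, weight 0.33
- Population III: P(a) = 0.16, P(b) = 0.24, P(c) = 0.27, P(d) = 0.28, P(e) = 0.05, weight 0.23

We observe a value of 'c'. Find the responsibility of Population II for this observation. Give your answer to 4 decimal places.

0.3021

P(component k | x) = π_k·f_k(x) / marginal(x), where marginal(x) = Σ_j π_j·f_j(x).
Categorical probabilities:
  f_I = 0.24
  f_II = 0.22
  f_III = 0.27
Unnormalised posteriors:
  π_I·f_I = 0.44 × 0.24 = 0.1056
  π_II·f_II = 0.33 × 0.22 = 0.0726
  π_III·f_III = 0.23 × 0.27 = 0.0621
Marginal: 0.1056 + 0.0726 + 0.0621 = 0.2403
P(Population II | data) = 0.0726 / 0.2403 ≈ 0.3021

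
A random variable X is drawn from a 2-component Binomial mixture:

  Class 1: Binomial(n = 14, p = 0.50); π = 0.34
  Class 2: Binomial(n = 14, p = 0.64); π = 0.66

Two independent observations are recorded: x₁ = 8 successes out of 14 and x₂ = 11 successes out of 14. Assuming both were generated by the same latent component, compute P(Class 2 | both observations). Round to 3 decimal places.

0.917

The responsibility of component k is π_k f_k(x) divided by Σ_j π_j f_j(x).
Since both observations come from the same component, the likelihood for component k is f_k(x₁)·f_k(x₂).
  L_1 = [C(14,8)·0.50^8·0.50^6 = 3003·0.00390625·0.015625 = 0.183289] × [0.0222168] = 0.00407209
  L_2 = [C(14,8)·0.64^8·0.36^6 = 3003·0.0281475·0.00217678 = 0.183997] × [0.125311] = 0.0230568
Prior × likelihood for each component:
  π_1·L_1 = 0.34 × 0.00407209 = 0.00138451
  π_2·L_2 = 0.66 × 0.0230568 = 0.0152175
Evidence: 0.00138451 + 0.0152175 = 0.016602
Responsibility of Class 2: 0.0152175 / 0.016602 ≈ 0.917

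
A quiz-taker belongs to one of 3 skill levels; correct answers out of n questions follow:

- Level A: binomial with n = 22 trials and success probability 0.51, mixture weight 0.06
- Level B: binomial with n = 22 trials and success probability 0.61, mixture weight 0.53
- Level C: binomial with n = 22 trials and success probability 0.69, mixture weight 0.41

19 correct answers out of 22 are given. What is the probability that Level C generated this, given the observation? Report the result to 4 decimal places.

Posterior ∝ prior × likelihood, so P(k | x) ∝ P(Z=k) f_k(x); normalise over all components.
Component likelihoods at x = 19 correct answers out of 22:
  L_A = 0.000503434
  L_B = 0.00762046
  L_C = 0.0397868
Prior × likelihood for each component:
  P(Z=A)·L_A = 0.06 × 0.000503434 = 3.0206e-05
  P(Z=B)·L_B = 0.53 × 0.00762046 = 0.00403885
  P(Z=C)·L_C = 0.41 × 0.0397868 = 0.0163126
Sum: 3.0206e-05 + 0.00403885 + 0.0163126 = 0.0203816
P(Level C | the observation) ≈ 0.8004

0.8004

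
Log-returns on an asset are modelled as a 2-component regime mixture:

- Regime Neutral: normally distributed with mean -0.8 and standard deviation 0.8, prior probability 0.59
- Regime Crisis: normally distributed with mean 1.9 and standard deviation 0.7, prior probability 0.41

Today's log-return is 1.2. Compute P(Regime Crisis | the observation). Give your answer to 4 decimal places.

0.9164

The responsibility of component k is π_k f_k(x) divided by Σ_j π_j f_j(x).
Normal densities:
  L_Neutral = (1/(0.8·√(2π)))·exp(−(1.2−-0.8)²/(2·0.8²)) = 0.498678·exp(-3.12500) = 0.0219104
  L_Crisis = (1/(0.7·√(2π)))·exp(−(1.2−1.9)²/(2·0.7²)) = 0.569918·exp(-0.50000) = 0.345672
Multiply by the mixture weights:
  π_Neutral·L_Neutral = 0.59 × 0.0219104 = 0.0129271
  π_Crisis·L_Crisis = 0.41 × 0.345672 = 0.141726
Normaliser: 0.0129271 + 0.141726 = 0.154653
P(Regime Crisis | data) ≈ 0.9164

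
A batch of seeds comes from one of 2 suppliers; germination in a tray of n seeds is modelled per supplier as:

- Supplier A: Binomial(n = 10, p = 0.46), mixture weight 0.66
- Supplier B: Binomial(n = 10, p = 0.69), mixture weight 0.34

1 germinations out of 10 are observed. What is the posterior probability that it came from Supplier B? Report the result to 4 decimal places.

P(component k | x) = π_k·f_k(x) / marginal(x), where marginal(x) = Σ_j π_j·f_j(x).
Evaluate each component's likelihood at the observed value:
  p_A = C(10,1)·0.46^1·0.54^9 = 10·0.46·0.00390431 = 0.0179598
  p_B = C(10,1)·0.69^1·0.31^9 = 10·0.69·2.64396e-05 = 0.000182433
Unnormalised posteriors:
  π_A·p_A = 0.66 × 0.0179598 = 0.0118535
  π_B·p_B = 0.34 × 0.000182433 = 6.20274e-05
Marginal: 0.0118535 + 6.20274e-05 = 0.0119155
P(Supplier B | x) = 6.20274e-05 / 0.0119155 ≈ 0.0052

0.0052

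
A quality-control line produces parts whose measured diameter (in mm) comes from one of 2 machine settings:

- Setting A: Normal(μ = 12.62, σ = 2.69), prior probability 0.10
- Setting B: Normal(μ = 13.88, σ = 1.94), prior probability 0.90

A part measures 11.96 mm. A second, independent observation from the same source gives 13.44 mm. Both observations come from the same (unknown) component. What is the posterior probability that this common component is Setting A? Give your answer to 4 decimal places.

The responsibility of component k is π_k f_k(x) divided by Σ_j π_j f_j(x).
Since both observations come from the same component, the likelihood for component k is f_k(x₁)·f_k(x₂).
  f_A = [0.143908] × [0.141573] = 0.0203735
  f_B = [0.126013] × [0.200419] = 0.0252554
Weight by the priors:
  π_A·f_A = 0.10 × 0.0203735 = 0.00203735
  π_B·f_B = 0.90 × 0.0252554 = 0.0227298
Sum: 0.00203735 + 0.0227298 = 0.0247672
So the posterior for Setting A is 0.00203735 / 0.0247672 ≈ 0.0823.

0.0823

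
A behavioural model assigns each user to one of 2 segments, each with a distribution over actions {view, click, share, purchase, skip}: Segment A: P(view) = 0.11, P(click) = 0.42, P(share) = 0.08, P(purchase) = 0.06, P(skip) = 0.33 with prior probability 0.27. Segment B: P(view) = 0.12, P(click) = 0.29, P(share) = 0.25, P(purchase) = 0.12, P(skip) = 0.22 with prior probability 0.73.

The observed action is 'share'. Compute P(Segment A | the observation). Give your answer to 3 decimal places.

The responsibility of component k is w_k f_k(x) divided by Σ_j w_j f_j(x).
Evaluate each component's likelihood at the observed value:
  p_A = 0.08
  p_B = 0.25
Prior × likelihood for each component:
  w_A·p_A = 0.27 × 0.08 = 0.0216
  w_B·p_B = 0.73 × 0.25 = 0.1825
Denominator: 0.0216 + 0.1825 = 0.2041
P(Segment A | x) ≈ 0.106

0.106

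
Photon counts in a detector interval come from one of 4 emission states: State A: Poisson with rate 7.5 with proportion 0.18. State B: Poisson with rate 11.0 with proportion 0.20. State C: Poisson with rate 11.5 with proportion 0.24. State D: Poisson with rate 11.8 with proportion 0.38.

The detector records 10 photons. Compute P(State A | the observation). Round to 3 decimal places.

Posterior ∝ prior × likelihood, so P(k | x) ∝ P(Z=k) f_k(x); normalise over all components.
Poisson probabilities:
  f_A = 0.0858304
  f_B = 0.119378
  f_C = 0.112935
  f_D = 0.108239
Prior × likelihood for each component:
  P(Z=A)·f_A = 0.18 × 0.0858304 = 0.0154495
  P(Z=B)·f_B = 0.20 × 0.119378 = 0.0238756
  P(Z=C)·f_C = 0.24 × 0.112935 = 0.0271044
  P(Z=D)·f_D = 0.38 × 0.108239 = 0.0411307
Denominator: 0.0154495 + 0.0238756 + 0.0271044 + 0.0411307 = 0.10756
P(State A | x) = 0.0154495 / 0.10756 ≈ 0.144

0.144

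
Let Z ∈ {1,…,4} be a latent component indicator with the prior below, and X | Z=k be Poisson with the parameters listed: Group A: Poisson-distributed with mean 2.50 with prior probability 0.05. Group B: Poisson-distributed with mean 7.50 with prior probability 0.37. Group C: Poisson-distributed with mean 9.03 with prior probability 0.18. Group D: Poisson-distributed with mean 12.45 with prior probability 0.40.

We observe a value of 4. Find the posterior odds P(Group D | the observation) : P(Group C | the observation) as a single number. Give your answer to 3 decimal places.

Posterior odds = (w_i f_i(x)) / (w_j f_j(x)); the normalising sum cancels.
Poisson probabilities:
  p_A = e^(−2.50)·2.50^4/4! = 0.133602
  p_B = e^(−7.50)·7.50^4/4! = 0.0729164
  p_C = e^(−9.03)·9.03^4/4! = 0.0331788
  p_D = e^(−12.45)·12.45^4/4! = 0.00392193
Posterior odds = (w_D·p_D) / (w_C·p_C) = (0.40·0.00392193) / (0.18·0.0331788) = 0.00156877 / 0.00597218 ≈ 0.263

0.263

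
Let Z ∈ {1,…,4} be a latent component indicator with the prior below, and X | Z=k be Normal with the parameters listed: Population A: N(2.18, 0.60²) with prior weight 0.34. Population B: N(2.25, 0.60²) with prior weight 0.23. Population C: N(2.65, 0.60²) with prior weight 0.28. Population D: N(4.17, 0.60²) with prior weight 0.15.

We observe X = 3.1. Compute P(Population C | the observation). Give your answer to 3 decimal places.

Apply Bayes' rule: the posterior for each component is proportional to its prior times its likelihood at x.
Component likelihoods at x = 3.1:
  p_A = 0.205221
  p_B = 0.243757
  p_C = 0.501896
  p_D = 0.135572
Multiply by the mixture weights:
  π_A·p_A = 0.34 × 0.205221 = 0.0697751
  π_B·p_B = 0.23 × 0.243757 = 0.056064
  π_C·p_C = 0.28 × 0.501896 = 0.140531
  π_D·p_D = 0.15 × 0.135572 = 0.0203358
Evidence: 0.0697751 + 0.056064 + 0.140531 + 0.0203358 = 0.286706
So the posterior for Population C is 0.140531 / 0.286706 ≈ 0.490.

0.490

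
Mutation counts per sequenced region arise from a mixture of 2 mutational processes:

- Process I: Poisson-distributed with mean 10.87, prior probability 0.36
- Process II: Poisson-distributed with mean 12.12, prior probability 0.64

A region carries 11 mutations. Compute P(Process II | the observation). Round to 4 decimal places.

Apply Bayes' rule: the posterior for each component is proportional to its prior times its likelihood at x.
Poisson probabilities:
  p_I = 0.119286
  p_II = 0.113168
Unnormalised posteriors:
  P(Z=I)·p_I = 0.36 × 0.119286 = 0.0429428
  P(Z=II)·p_II = 0.64 × 0.113168 = 0.0724276
Marginal: 0.0429428 + 0.0724276 = 0.11537
P(Process II | the observation) = 0.0724276 / 0.11537 ≈ 0.6278

0.6278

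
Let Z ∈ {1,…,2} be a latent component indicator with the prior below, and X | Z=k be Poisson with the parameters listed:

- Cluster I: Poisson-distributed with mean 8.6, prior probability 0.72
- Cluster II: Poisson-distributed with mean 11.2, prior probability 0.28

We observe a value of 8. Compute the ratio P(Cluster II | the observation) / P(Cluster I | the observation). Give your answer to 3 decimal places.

Only the two components matter; the odds are (w_i f_i(x)) / (w_j f_j(x)).
Evaluate each component's likelihood at the observed value:
  p_I = 0.136626
  p_II = 0.0839703
0.0235117 / 0.098371 ≈ 0.239

0.239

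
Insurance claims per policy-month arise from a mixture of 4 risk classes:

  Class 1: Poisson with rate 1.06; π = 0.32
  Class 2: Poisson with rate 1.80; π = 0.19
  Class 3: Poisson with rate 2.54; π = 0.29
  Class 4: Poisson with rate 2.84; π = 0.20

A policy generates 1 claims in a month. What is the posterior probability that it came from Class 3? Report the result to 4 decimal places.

0.2189

P(component k | x) = w_k·f_k(x) / marginal(x), where marginal(x) = Σ_j w_j·f_j(x).
Component likelihoods at x = 1 claims:
  L_1 = e^(−1.06)·1.06^1/1! = 0.367243
  L_2 = e^(−1.80)·1.80^1/1! = 0.297538
  L_3 = e^(−2.54)·2.54^1/1! = 0.200321
  L_4 = e^(−2.84)·2.84^1/1! = 0.165929
Unnormalised posteriors:
  w_1·L_1 = 0.32 × 0.367243 = 0.117518
  w_2·L_2 = 0.19 × 0.297538 = 0.0565322
  w_3·L_3 = 0.29 × 0.200321 = 0.058093
  w_4·L_4 = 0.20 × 0.165929 = 0.0331858
Evidence: 0.117518 + 0.0565322 + 0.058093 + 0.0331858 = 0.265329
P(Class 3 | x) ≈ 0.2189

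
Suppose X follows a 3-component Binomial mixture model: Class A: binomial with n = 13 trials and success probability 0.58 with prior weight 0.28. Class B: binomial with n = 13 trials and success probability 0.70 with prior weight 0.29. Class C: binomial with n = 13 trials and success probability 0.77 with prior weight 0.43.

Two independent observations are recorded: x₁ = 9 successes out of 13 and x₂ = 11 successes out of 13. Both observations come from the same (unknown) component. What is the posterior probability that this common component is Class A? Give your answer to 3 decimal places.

The responsibility of component k is w_k f_k(x) divided by Σ_j w_j f_j(x).
Since both observations come from the same component, the likelihood for component k is f_k(x₁)·f_k(x₂).
  p_A = [C(13,9)·0.58^9·0.42^4 = 715·0.00742766·0.031117 = 0.165255] × [0.0343796] = 0.00568141
  p_B = [C(13,9)·0.70^9·0.30^4 = 715·0.0403536·0.0081 = 0.233708] × [0.138808] = 0.0324406
  p_C = [C(13,9)·0.77^9·0.23^4 = 715·0.0951517·0.00279841 = 0.190386] × [0.232781] = 0.0443182
Prior × likelihood for each component:
  w_A·p_A = 0.28 × 0.00568141 = 0.0015908
  w_B·p_B = 0.29 × 0.0324406 = 0.00940778
  w_C·p_C = 0.43 × 0.0443182 = 0.0190568
Marginal: 0.0015908 + 0.00940778 + 0.0190568 = 0.0300554
So the posterior for Class A is 0.0015908 / 0.0300554 ≈ 0.053.

0.053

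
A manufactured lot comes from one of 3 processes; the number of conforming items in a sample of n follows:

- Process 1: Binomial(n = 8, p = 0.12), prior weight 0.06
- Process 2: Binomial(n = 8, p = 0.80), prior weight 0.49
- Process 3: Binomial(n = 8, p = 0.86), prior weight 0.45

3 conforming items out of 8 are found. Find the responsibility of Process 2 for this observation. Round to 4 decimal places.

0.5338

By Bayes' theorem, P(k | x) = π_k f_k(x) / Σ_j π_j f_j(x).
Component likelihoods at x = 3 conforming items out of 8:
  f_1 = 0.0510676
  f_2 = 0.00917504
  f_3 = 0.00191568
Multiply by the mixture weights:
  π_1·f_1 = 0.06 × 0.0510676 = 0.00306405
  π_2·f_2 = 0.49 × 0.00917504 = 0.00449577
  π_3·f_3 = 0.45 × 0.00191568 = 0.000862057
Evidence: 0.00306405 + 0.00449577 + 0.000862057 = 0.00842188
So the posterior for Process 2 is 0.00449577 / 0.00842188 ≈ 0.5338.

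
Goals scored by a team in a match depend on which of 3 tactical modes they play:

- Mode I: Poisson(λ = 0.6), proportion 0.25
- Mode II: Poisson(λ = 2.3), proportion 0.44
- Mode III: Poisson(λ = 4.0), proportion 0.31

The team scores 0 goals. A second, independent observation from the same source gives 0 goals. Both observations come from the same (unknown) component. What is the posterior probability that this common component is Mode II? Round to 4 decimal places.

0.0554

The responsibility of component k is P(Z=k) f_k(x) divided by Σ_j P(Z=j) f_j(x).
Since both observations come from the same component, the likelihood for component k is f_k(x₁)·f_k(x₂).
  p_I = [e^(−0.6)·0.6^0/0! = 0.548812] × [0.548812] = 0.301194
  p_II = [e^(−2.3)·2.3^0/0! = 0.100259] × [0.100259] = 0.0100518
  p_III = [e^(−4.0)·4.0^0/0! = 0.0183156] × [0.0183156] = 0.000335463
Weight by the priors:
  P(Z=I)·p_I = 0.25 × 0.301194 = 0.0752986
  P(Z=II)·p_II = 0.44 × 0.0100518 = 0.00442281
  P(Z=III)·p_III = 0.31 × 0.000335463 = 0.000103993
Evidence: 0.0752986 + 0.00442281 + 0.000103993 = 0.0798254
P(Mode II | x) ≈ 0.0554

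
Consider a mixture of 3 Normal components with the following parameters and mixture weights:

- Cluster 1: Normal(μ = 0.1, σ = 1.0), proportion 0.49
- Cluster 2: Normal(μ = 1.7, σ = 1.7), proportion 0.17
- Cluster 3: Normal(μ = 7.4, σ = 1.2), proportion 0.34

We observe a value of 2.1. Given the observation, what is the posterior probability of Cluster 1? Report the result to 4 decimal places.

0.4053

P(component k | x) = w_k·f_k(x) / marginal(x), where marginal(x) = Σ_j w_j·f_j(x).
Normal densities:
  f_1 = 0.053991
  f_2 = 0.228265
  f_3 = 1.9313e-05
Weight by the priors:
  w_1·f_1 = 0.49 × 0.053991 = 0.0264556
  w_2·f_2 = 0.17 × 0.228265 = 0.038805
  w_3·f_3 = 0.34 × 1.9313e-05 = 6.56642e-06
Marginal: 0.0264556 + 0.038805 + 6.56642e-06 = 0.0652672
So the posterior for Cluster 1 is 0.0264556 / 0.0652672 ≈ 0.4053.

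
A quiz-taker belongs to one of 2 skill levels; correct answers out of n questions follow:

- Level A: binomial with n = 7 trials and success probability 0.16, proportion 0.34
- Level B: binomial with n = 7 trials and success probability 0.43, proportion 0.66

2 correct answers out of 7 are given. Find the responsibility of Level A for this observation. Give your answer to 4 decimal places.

0.3314

P(component k | x) = π_k·f_k(x) / marginal(x), where marginal(x) = Σ_j π_j·f_j(x).
Evaluate each component's likelihood at the observed value:
  f_A = C(7,2)·0.16^2·0.84^5 = 21·0.0256·0.418212 = 0.224831
  f_B = C(7,2)·0.43^2·0.57^5 = 21·0.1849·0.0601692 = 0.233631
Weight by the priors:
  π_A·f_A = 0.34 × 0.224831 = 0.0764425
  π_B·f_B = 0.66 × 0.233631 = 0.154196
Denominator: 0.0764425 + 0.154196 = 0.230639
P(Level A | data) = 0.0764425 / 0.230639 ≈ 0.3314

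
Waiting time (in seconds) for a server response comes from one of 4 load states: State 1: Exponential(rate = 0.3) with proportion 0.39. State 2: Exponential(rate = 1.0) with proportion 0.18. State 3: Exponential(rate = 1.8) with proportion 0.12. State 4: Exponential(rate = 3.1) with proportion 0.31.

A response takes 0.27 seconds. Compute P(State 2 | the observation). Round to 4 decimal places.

0.1730

P(component k | x) = π_k·f_k(x) / marginal(x), where marginal(x) = Σ_j π_j·f_j(x).
Component likelihoods at x = 0.27 seconds:
  f_1 = 0.3·e^(−0.3·0.27) = 0.3·e^(−0.0810) = 0.276658
  f_2 = 1.0·e^(−1.0·0.27) = 1.0·e^(−0.2700) = 0.763379
  f_3 = 1.8·e^(−1.8·0.27) = 1.8·e^(−0.4860) = 1.10715
  f_4 = 3.1·e^(−3.1·0.27) = 3.1·e^(−0.8370) = 1.34232
Multiply by the mixture weights:
  π_1·f_1 = 0.39 × 0.276658 = 0.107897
  π_2·f_2 = 0.18 × 0.763379 = 0.137408
  π_3·f_3 = 0.12 × 1.10715 = 0.132858
  π_4·f_4 = 0.31 × 1.34232 = 0.41612
Normaliser: 0.107897 + 0.137408 + 0.132858 + 0.41612 = 0.794283
P(State 2 | x) ≈ 0.1730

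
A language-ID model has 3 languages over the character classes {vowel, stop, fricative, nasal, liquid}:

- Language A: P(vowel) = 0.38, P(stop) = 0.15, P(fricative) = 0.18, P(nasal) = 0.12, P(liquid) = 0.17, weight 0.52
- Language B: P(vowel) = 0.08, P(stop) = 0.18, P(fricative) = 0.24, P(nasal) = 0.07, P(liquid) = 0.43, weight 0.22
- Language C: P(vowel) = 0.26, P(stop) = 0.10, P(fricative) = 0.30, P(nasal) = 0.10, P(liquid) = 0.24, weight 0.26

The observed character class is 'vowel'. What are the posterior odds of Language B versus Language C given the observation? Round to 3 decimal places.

0.260

Since P(k|x) ∝ π_k f_k(x), the posterior odds are π_i f_i(x) / (π_j f_j(x)).
Component likelihoods at x = 'vowel':
  L_A = P(vowel | comp) = 0.38
  L_B = P(vowel | comp) = 0.08
  L_C = P(vowel | comp) = 0.26
Posterior odds = (π_B·L_B) / (π_C·L_C) = (0.22·0.08) / (0.26·0.26) = 0.0176 / 0.0676 ≈ 0.260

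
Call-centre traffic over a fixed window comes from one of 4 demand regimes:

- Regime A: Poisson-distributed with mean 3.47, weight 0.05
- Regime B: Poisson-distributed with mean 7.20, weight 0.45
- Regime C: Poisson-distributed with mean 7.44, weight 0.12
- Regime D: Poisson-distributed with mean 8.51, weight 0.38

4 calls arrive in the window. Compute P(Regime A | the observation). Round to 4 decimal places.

0.1292

The responsibility of component k is w_k f_k(x) divided by Σ_j w_j f_j(x).
Component likelihoods at x = 4 calls:
  p_A = 0.187977
  p_B = 0.0835985
  p_C = 0.0749773
  p_D = 0.0440211
Unnormalised posteriors:
  w_A·p_A = 0.05 × 0.187977 = 0.00939885
  w_B·p_B = 0.45 × 0.0835985 = 0.0376193
  w_C·p_C = 0.12 × 0.0749773 = 0.00899727
  w_D·p_D = 0.38 × 0.0440211 = 0.016728
Sum: 0.00939885 + 0.0376193 + 0.00899727 + 0.016728 = 0.0727435
P(Regime A | data) = 0.00939885 / 0.0727435 ≈ 0.1292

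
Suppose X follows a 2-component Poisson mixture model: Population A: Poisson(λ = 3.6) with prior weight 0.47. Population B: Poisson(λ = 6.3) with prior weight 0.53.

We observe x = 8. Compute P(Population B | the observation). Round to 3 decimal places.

Apply Bayes' rule: the posterior for each component is proportional to its prior times its likelihood at x.
Evaluate each component's likelihood at the observed value:
  p_A = e^(−3.6)·3.6^8/8! = 0.0191179
  p_B = e^(−6.3)·6.3^8/8! = 0.113018
Unnormalised posteriors:
  w_A·p_A = 0.47 × 0.0191179 = 0.0089854
  w_B·p_B = 0.53 × 0.113018 = 0.0598997
Denominator: 0.0089854 + 0.0598997 = 0.0688851
P(Population B | data) ≈ 0.870

0.870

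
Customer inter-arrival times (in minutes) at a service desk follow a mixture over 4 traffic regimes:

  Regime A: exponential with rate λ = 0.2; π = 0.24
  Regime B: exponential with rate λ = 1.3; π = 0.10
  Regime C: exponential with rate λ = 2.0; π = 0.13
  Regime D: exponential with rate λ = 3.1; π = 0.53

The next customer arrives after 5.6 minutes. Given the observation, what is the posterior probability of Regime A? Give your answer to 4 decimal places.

0.9941

The responsibility of component k is π_k f_k(x) divided by Σ_j π_j f_j(x).
Component likelihoods at x = 5.6 minutes:
  p_A = 0.2·e^(−0.2·5.6) = 0.2·e^(−1.1200) = 0.065256
  p_B = 1.3·e^(−1.3·5.6) = 1.3·e^(−7.2800) = 0.000895941
  p_C = 2.0·e^(−2.0·5.6) = 2.0·e^(−11.2000) = 2.73484e-05
  p_D = 3.1·e^(−3.1·5.6) = 3.1·e^(−17.3600) = 8.95384e-08
Multiply by the mixture weights:
  π_A·p_A = 0.24 × 0.065256 = 0.0156614
  π_B·p_B = 0.10 × 0.000895941 = 8.95941e-05
  π_C·p_C = 0.13 × 2.73484e-05 = 3.55529e-06
  π_D·p_D = 0.53 × 8.95384e-08 = 4.74554e-08
Sum: 0.0156614 + 8.95941e-05 + 3.55529e-06 + 4.74554e-08 = 0.0157546
Responsibility of Regime A: 0.0156614 / 0.0157546 ≈ 0.9941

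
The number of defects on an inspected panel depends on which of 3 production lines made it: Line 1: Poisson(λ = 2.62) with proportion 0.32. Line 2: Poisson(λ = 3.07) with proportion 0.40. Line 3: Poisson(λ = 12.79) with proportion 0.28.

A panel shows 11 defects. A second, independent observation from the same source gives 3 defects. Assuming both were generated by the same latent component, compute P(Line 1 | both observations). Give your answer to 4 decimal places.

The responsibility of component k is w_k f_k(x) divided by Σ_j w_j f_j(x).
Since both observations come from the same component, the likelihood for component k is f_k(x₁)·f_k(x₂).
  p_1 = [7.28294e-05] × [0.218223] = 1.58931e-05
  p_2 = [0.000265511] × [0.223862] = 5.94377e-05
  p_3 = [0.104663] × [0.000972375] = 0.000101772
Weight by the priors:
  w_1·p_1 = 0.32 × 1.58931e-05 = 5.08579e-06
  w_2·p_2 = 0.40 × 5.94377e-05 = 2.37751e-05
  w_3·p_3 = 0.28 × 0.000101772 = 2.84961e-05
Marginal: 5.08579e-06 + 2.37751e-05 + 2.84961e-05 = 5.7357e-05
P(Line 1 | x₁, x₂) ≈ 0.0887

0.0887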